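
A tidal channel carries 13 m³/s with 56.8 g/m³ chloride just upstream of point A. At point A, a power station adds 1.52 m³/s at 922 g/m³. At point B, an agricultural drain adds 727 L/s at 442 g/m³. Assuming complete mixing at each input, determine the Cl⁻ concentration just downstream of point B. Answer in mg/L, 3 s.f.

161 mg/L

After input A: C = (13·56.8 + 1.52·922) / 14.52 = 147.4 mg/L.
727 L/s = 0.727 m³/s.
After input B: C = (14.52·147.4 + 0.727·442) / 15.25 = 161.4 mg/L.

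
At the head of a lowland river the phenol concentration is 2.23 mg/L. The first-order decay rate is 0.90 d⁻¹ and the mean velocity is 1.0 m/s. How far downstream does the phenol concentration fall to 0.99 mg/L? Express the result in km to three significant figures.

From C = C₀·e^(−kt), t = ln(C₀/C)/k = ln(2.23/0.99)/0.90 = 0.8121/0.90 = 0.9023 d.
Distance = v·t = 1.0 m/s × 7.796e+04 s = 7.796e+04 m = 77.96 km.

78.0 km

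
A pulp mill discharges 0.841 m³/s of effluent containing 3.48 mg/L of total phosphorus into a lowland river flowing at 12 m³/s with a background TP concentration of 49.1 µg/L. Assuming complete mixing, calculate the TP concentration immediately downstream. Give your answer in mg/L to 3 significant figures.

49.1 µg/L = 0.0491 mg/L.
By mass balance at complete mixing, C = (0.841·3.48 + 12·0.0491) / (0.841 + 12) = 3.516/12.84 = 0.2738 mg/L.

0.274 mg/L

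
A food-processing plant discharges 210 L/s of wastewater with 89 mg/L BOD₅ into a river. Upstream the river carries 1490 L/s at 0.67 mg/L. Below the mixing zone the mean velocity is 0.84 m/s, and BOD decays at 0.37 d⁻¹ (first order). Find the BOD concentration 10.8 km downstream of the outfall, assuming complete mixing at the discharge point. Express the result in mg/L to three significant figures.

210 L/s = 0.21 m³/s.
1490 L/s = 1.49 m³/s.
After complete mixing, C₀ = (0.21·89 + 1.49·0.67) / 1.7 = 11.58 mg/L.
Travel time t = 1.08e+04 m / 0.84 m/s = 1.286e+04 s = 0.1488 d.
C = 11.58·exp(−0.37·0.1488) = 11.58·0.9464 = 10.96 mg/L.

11.0 mg/L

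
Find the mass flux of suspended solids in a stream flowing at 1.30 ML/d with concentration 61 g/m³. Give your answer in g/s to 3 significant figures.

0.918 g/s

1.30 ML/d = 0.01505 m³/s.
Mass flux = Q·C = 0.01505 m³/s × 61 g/m³ = 0.9178 g/s.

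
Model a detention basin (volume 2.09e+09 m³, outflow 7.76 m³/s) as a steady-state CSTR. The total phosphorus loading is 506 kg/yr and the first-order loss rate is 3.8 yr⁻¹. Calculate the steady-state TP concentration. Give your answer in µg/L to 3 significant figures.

0.0618 µg/L

Outflow Q = 7.76 m³/s × 3.156e+07 s/yr = 2.449e+08 m³/yr.
Steady-state CSTR mass balance: W = Q·C + k·V·C, so C = W/(Q + kV).
Q + kV = 2.449e+08 + 3.8·2.09e+09 = 8.187e+09 m³/yr.
C = 506/8.187e+09 = 6.181e-08 kg/m³ = 6.181e-05 mg/L = 0.06181 µg/L.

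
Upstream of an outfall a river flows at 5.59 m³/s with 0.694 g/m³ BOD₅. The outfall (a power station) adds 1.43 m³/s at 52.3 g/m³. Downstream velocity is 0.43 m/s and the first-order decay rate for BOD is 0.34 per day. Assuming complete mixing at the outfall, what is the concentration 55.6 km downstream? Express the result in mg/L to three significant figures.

6.74 mg/L

After complete mixing, C₀ = (1.43·52.3 + 5.59·0.694) / 7.02 = 11.21 mg/L.
Travel time t = 5.56e+04 m / 0.43 m/s = 1.293e+05 s = 1.497 d.
C = 11.21·exp(−0.34·1.497) = 11.21·0.6012 = 6.737 mg/L.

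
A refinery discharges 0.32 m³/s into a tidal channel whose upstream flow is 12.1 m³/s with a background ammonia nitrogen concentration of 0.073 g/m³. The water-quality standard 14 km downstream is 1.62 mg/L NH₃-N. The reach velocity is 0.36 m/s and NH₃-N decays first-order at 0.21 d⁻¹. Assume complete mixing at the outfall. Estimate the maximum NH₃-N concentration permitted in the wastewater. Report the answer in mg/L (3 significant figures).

66.3 mg/L

Travel time to the compliance point: t = 1.4e+04/0.36 = 3.889e+04 s = 0.4501 d; decay factor exp(−0.21·0.4501) = 0.9098.
So the concentration just after mixing may be at most 1.62/0.9098 = 1.781 mg/L.
Mass balance: 1.781·12.42 = 0.32·Cₑ + 12.1·0.073.
Cₑ = (22.11 − 0.8833) / 0.32 = 66.35 mg/L.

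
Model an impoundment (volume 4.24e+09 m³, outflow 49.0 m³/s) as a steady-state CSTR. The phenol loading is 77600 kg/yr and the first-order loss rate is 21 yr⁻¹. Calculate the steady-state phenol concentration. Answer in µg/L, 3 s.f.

0.857 µg/L

Outflow Q = 49.0 m³/s × 3.156e+07 s/yr = 1.546e+09 m³/yr.
Steady-state CSTR mass balance: W = Q·C + k·V·C, so C = W/(Q + kV).
Q + kV = 1.546e+09 + 21·4.24e+09 = 9.059e+10 m³/yr.
C = 77600/9.059e+10 = 8.566e-07 kg/m³ = 0.0008566 mg/L = 0.8566 µg/L.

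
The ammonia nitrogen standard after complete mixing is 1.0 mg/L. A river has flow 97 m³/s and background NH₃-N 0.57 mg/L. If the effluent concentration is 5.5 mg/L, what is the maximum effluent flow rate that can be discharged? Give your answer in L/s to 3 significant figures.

9270 L/s

Mass balance at complete mixing: C_std·(Q_w + Q_r) = Q_w·C_e + Q_r·C_b.
Rearranging, Q_w = Q_r·(C_std − C_b)/(C_e − C_std) = 97·(1 − 0.57) / (5.5 − 1) = 9.269 m³/s.
= 9269 L/s.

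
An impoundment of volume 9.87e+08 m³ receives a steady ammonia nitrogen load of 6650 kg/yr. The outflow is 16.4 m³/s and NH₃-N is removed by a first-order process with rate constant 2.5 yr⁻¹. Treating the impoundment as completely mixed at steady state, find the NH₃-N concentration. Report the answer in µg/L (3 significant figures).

2.23 µg/L

Outflow Q = 16.4 m³/s × 3.156e+07 s/yr = 5.175e+08 m³/yr.
Steady-state CSTR mass balance: W = Q·C + k·V·C, so C = W/(Q + kV).
Q + kV = 5.175e+08 + 2.5·9.87e+08 = 2.985e+09 m³/yr.
C = 6650/2.985e+09 = 2.228e-06 kg/m³ = 0.002228 mg/L = 2.228 µg/L.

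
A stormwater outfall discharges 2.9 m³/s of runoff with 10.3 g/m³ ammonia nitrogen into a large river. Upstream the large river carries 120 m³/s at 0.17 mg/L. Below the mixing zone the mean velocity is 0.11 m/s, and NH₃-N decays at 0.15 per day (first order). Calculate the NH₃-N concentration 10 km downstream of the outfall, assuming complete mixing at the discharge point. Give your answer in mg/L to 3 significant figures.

0.349 mg/L

After complete mixing, C₀ = (2.9·10.3 + 120·0.17) / 122.9 = 0.409 mg/L.
Travel time t = 1e+04 m / 0.11 m/s = 9.091e+04 s = 1.052 d.
C = 0.409·exp(−0.15·1.052) = 0.409·0.854 = 0.3493 mg/L.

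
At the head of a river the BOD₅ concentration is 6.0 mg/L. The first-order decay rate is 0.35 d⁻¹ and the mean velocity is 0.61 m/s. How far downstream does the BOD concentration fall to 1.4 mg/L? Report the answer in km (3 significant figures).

From C = C₀·e^(−kt), t = ln(C₀/C)/k = ln(6.0/1.4)/0.35 = 1.455/0.35 = 4.158 d.
Distance = v·t = 0.61 m/s × 3.592e+05 s = 2.191e+05 m = 219.1 km.

219 km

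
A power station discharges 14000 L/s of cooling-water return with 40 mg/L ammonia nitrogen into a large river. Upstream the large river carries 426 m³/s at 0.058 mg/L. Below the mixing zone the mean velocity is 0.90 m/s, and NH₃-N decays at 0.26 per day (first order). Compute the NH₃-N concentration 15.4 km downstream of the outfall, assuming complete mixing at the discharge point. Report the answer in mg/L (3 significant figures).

1.26 mg/L

14000 L/s = 14 m³/s.
After complete mixing, C₀ = (14·40 + 426·0.058) / 440 = 1.329 mg/L.
Travel time t = 1.54e+04 m / 0.90 m/s = 1.711e+04 s = 0.198 d.
C = 1.329·exp(−0.26·0.198) = 1.329·0.9498 = 1.262 mg/L.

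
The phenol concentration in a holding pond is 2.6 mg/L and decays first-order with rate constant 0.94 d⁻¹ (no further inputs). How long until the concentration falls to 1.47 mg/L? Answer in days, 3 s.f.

0.607 d

t = ln(C₀/C)/k = ln(2.6/1.47)/0.94 = 0.5702/0.94 = 0.6066 d.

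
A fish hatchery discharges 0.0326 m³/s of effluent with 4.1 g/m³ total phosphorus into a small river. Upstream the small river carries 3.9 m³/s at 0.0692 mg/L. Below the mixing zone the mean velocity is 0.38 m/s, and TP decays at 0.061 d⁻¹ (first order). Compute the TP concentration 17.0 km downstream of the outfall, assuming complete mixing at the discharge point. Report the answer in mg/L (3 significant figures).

0.0994 mg/L

After complete mixing, C₀ = (0.0326·4.1 + 3.9·0.0692) / 3.933 = 0.1026 mg/L.
Travel time t = 1.7e+04 m / 0.38 m/s = 4.474e+04 s = 0.5178 d.
C = 0.1026·exp(−0.061·0.5178) = 0.1026·0.9689 = 0.09942 mg/L.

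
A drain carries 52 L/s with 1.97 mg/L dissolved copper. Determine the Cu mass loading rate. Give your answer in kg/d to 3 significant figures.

52 L/s = 0.052 m³/s.
Mass flux = Q·C = 0.052 m³/s × 1.97 g/m³ = 0.1024 g/s.
= 0.1024 g/s × 86.4 = 8.851 kg/d.

8.85 kg/d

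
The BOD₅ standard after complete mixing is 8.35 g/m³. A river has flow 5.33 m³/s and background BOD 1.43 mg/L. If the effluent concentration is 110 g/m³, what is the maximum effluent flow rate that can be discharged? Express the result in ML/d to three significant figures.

31.4 ML/d

Mass balance at complete mixing: C_std·(Q_w + Q_r) = Q_w·C_e + Q_r·C_b.
Rearranging, Q_w = Q_r·(C_std − C_b)/(C_e − C_std) = 5.33·(8.35 − 1.43) / (110 − 8.35) = 0.3628 m³/s.
= 31.35 ML/d.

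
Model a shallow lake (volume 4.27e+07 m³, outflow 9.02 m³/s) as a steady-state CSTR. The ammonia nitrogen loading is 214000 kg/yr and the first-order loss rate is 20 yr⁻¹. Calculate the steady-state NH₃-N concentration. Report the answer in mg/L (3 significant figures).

Outflow Q = 9.02 m³/s × 3.156e+07 s/yr = 2.846e+08 m³/yr.
Steady-state CSTR mass balance: W = Q·C + k·V·C, so C = W/(Q + kV).
Q + kV = 2.846e+08 + 20·4.27e+07 = 1.139e+09 m³/yr.
C = 214000/1.139e+09 = 0.0001879 kg/m³ = 0.1879 mg/L.

0.188 mg/L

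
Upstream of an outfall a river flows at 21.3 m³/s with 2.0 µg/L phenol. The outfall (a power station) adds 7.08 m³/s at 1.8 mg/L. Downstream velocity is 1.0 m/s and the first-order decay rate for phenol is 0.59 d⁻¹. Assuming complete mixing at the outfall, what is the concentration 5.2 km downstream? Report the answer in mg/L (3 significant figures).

0.435 mg/L

2.0 µg/L = 0.002 mg/L.
After complete mixing, C₀ = (7.08·1.8 + 21.3·0.002) / 28.38 = 0.4505 mg/L.
Travel time t = 5200 m / 1.0 m/s = 5200 s = 0.06019 d.
C = 0.4505·exp(−0.59·0.06019) = 0.4505·0.9651 = 0.4348 mg/L.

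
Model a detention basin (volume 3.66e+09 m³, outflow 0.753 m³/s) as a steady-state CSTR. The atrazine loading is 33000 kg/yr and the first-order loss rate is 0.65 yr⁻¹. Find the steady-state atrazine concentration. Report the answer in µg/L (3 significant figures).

13.7 µg/L

Outflow Q = 0.753 m³/s × 3.156e+07 s/yr = 2.376e+07 m³/yr.
Steady-state CSTR mass balance: W = Q·C + k·V·C, so C = W/(Q + kV).
Q + kV = 2.376e+07 + 0.65·3.66e+09 = 2.403e+09 m³/yr.
C = 33000/2.403e+09 = 1.373e-05 kg/m³ = 0.01373 mg/L = 13.73 µg/L.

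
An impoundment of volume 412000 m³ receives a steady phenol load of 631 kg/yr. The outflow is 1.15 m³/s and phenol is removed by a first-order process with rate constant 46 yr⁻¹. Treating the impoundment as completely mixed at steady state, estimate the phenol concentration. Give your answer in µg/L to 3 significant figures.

Outflow Q = 1.15 m³/s × 3.156e+07 s/yr = 3.629e+07 m³/yr.
Steady-state CSTR mass balance: W = Q·C + k·V·C, so C = W/(Q + kV).
Q + kV = 3.629e+07 + 46·412000 = 5.524e+07 m³/yr.
C = 631/5.524e+07 = 1.142e-05 kg/m³ = 0.01142 mg/L = 11.42 µg/L.

11.4 µg/L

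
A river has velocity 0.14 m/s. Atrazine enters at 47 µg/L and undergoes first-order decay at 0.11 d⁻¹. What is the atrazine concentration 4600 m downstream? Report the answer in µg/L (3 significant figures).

Travel time t = 4600 m / 0.14 m/s = 4600/0.14 = 3.286e+04 s = 0.3803 d.
First-order decay: C = 47·exp(−0.11·0.3803) = 47·0.959 = 45.07 µg/L.

45.1 µg/L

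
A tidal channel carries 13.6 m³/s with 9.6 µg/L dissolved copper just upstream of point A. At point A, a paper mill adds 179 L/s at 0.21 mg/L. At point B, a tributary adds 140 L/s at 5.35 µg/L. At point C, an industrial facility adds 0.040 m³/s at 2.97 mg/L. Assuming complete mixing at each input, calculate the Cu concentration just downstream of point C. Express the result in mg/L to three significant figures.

0.0206 mg/L

9.6 µg/L = 0.0096 mg/L.
179 L/s = 0.179 m³/s.
After input A: C = (13.6·0.0096 + 0.179·0.21) / 13.78 = 0.0122 mg/L.
140 L/s = 0.14 m³/s.
5.35 µg/L = 0.00535 mg/L.
After input B: C = (13.78·0.0122 + 0.14·0.00535) / 13.92 = 0.01213 mg/L.
After input C: C = (13.92·0.01213 + 0.04·2.97) / 13.96 = 0.02061 mg/L.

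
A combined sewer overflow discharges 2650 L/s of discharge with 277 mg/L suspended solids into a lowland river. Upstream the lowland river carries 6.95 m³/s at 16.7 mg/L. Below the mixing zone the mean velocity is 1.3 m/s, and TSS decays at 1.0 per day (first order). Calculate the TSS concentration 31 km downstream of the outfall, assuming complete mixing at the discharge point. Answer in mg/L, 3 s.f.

67.2 mg/L

2650 L/s = 2.65 m³/s.
After complete mixing, C₀ = (2.65·277 + 6.95·16.7) / 9.6 = 88.55 mg/L.
Travel time t = 3.1e+04 m / 1.3 m/s = 2.385e+04 s = 0.276 d.
C = 88.55·exp(−1.0·0.276) = 88.55·0.7588 = 67.2 mg/L.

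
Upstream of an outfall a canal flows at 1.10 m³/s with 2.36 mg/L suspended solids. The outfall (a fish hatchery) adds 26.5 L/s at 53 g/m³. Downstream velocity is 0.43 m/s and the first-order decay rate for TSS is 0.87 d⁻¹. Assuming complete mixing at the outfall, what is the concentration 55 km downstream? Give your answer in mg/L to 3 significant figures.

26.5 L/s = 0.0265 m³/s.
After complete mixing, C₀ = (0.0265·53 + 1.1·2.36) / 1.127 = 3.551 mg/L.
Travel time t = 5.5e+04 m / 0.43 m/s = 1.279e+05 s = 1.48 d.
C = 3.551·exp(−0.87·1.48) = 3.551·0.2758 = 0.9796 mg/L.

0.980 mg/L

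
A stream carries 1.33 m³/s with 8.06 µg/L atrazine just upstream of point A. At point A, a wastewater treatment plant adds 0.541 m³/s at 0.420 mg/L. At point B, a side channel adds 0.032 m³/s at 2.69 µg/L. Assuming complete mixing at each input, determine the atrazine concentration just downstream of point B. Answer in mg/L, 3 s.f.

8.06 µg/L = 0.00806 mg/L.
After input A: C = (1.33·0.00806 + 0.541·0.42) / 1.871 = 0.1272 mg/L.
2.69 µg/L = 0.00269 mg/L.
After input B: C = (1.871·0.1272 + 0.032·0.00269) / 1.903 = 0.1251 mg/L.

0.125 mg/L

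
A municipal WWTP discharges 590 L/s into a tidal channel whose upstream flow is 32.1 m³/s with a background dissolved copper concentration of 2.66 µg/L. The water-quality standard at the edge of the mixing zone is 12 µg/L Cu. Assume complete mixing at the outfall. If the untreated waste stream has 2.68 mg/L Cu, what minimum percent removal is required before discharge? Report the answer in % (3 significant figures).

590 L/s = 0.59 m³/s.
2.66 µg/L = 0.00266 mg/L.
12 µg/L = 0.012 mg/L.
Mass balance: 0.012·32.69 = 0.59·Cₑ + 32.1·0.00266.
Cₑ = (0.3923 − 0.08539) / 0.59 = 0.5202 mg/L.
Required removal = 1 − 0.5202/2.68 = 80.59 %.

80.6 %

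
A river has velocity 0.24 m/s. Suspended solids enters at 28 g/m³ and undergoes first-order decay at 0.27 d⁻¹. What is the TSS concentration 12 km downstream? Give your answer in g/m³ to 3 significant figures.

23.9 g/m³

Travel time t = 12 km / 0.24 m/s = 1.2e+04/0.24 = 5e+04 s = 0.5787 d.
First-order decay: C = 28·exp(−0.27·0.5787) = 28·0.8553 = 23.95 g/m³.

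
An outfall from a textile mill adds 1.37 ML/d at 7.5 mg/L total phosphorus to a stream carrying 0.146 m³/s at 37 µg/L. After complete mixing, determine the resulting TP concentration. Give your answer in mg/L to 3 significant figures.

0.768 mg/L

1.37 ML/d = 0.01586 m³/s.
37 µg/L = 0.037 mg/L.
Flow-weighted mixing gives C = (0.01586·7.5 + 0.146·0.037) / (0.01586 + 0.146) = 0.1243/0.1619 = 0.7681 mg/L.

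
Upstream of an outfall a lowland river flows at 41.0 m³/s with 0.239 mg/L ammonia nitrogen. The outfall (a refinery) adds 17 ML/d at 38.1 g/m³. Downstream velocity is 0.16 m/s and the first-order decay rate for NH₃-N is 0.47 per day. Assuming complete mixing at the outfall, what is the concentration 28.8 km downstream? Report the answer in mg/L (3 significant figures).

17 ML/d = 0.1968 m³/s.
After complete mixing, C₀ = (0.1968·38.1 + 41·0.239) / 41.2 = 0.4198 mg/L.
Travel time t = 2.88e+04 m / 0.16 m/s = 1.8e+05 s = 2.083 d.
C = 0.4198·exp(−0.47·2.083) = 0.4198·0.3756 = 0.1577 mg/L.

0.158 mg/L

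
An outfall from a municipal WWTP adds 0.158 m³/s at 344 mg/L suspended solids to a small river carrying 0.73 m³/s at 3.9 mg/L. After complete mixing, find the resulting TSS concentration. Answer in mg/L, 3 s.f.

Conservation of mass across the mixing zone: C = (0.158·344 + 0.73·3.9) / (0.158 + 0.73) = 57.2/0.888 = 64.41 mg/L.

64.4 mg/L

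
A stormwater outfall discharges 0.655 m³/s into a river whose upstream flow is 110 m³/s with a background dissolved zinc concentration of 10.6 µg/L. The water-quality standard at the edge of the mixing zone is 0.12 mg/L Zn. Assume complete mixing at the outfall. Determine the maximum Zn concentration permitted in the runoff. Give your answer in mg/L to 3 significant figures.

10.6 µg/L = 0.0106 mg/L.
Mass balance: 0.12·110.7 = 0.655·Cₑ + 110·0.0106.
Cₑ = (13.28 − 1.166) / 0.655 = 18.49 mg/L.

18.5 mg/L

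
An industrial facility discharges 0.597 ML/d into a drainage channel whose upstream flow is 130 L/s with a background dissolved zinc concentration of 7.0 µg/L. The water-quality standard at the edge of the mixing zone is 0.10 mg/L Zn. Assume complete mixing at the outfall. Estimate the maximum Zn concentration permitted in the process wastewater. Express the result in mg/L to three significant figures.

0.597 ML/d = 0.00691 m³/s.
130 L/s = 0.13 m³/s.
7.0 µg/L = 0.007 mg/L.
Mass balance: 0.1·0.1369 = 0.00691·Cₑ + 0.13·0.007.
Cₑ = (0.01369 − 0.00091) / 0.00691 = 1.85 mg/L.

1.85 mg/L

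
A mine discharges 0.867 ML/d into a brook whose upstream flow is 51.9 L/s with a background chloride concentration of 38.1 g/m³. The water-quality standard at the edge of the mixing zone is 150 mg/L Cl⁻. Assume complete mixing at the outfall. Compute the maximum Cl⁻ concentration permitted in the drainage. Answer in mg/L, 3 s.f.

729 mg/L

0.867 ML/d = 0.01003 m³/s.
51.9 L/s = 0.0519 m³/s.
Mass balance: 150·0.06193 = 0.01003·Cₑ + 0.0519·38.1.
Cₑ = (9.29 − 1.977) / 0.01003 = 728.8 mg/L.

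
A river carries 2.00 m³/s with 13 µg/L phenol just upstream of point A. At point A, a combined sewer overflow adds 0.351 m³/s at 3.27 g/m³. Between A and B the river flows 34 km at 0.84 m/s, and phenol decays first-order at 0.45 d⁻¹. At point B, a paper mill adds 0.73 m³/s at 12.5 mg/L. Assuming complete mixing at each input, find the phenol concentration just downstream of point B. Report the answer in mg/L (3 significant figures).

13 µg/L = 0.013 mg/L.
After input A: C = (2·0.013 + 0.351·3.27) / 2.351 = 0.4993 mg/L.
Over the 34 km reach to input B (t = 4.048e+04 s = 0.4685 d), decay gives C = 0.4993·exp(−0.45·0.4685) = 0.4044 mg/L.
After input B: C = (2.351·0.4044 + 0.73·12.5) / 3.081 = 3.27 mg/L.

3.27 mg/L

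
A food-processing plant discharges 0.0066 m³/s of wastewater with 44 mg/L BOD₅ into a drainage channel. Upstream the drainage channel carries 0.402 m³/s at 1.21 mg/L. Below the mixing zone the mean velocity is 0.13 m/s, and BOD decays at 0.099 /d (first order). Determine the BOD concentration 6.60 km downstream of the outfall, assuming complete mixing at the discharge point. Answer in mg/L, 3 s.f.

After complete mixing, C₀ = (0.0066·44 + 0.402·1.21) / 0.4086 = 1.901 mg/L.
Travel time t = 6600 m / 0.13 m/s = 5.077e+04 s = 0.5876 d.
C = 1.901·exp(−0.099·0.5876) = 1.901·0.9435 = 1.794 mg/L.

1.79 mg/L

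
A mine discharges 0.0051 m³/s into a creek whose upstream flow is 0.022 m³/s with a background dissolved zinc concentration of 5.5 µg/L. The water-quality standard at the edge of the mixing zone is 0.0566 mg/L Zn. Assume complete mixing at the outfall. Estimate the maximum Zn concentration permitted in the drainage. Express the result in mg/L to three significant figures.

5.5 µg/L = 0.0055 mg/L.
Mass balance: 0.0566·0.0271 = 0.0051·Cₑ + 0.022·0.0055.
Cₑ = (0.001534 − 0.000121) / 0.0051 = 0.277 mg/L.

0.277 mg/L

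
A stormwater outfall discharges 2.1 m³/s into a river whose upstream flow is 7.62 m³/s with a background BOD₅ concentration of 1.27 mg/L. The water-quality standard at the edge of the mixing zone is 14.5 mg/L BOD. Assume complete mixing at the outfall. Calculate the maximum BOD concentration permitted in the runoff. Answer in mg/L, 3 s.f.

62.5 mg/L

Mass balance: 14.5·9.72 = 2.1·Cₑ + 7.62·1.27.
Cₑ = (140.9 − 9.677) / 2.1 = 62.51 mg/L.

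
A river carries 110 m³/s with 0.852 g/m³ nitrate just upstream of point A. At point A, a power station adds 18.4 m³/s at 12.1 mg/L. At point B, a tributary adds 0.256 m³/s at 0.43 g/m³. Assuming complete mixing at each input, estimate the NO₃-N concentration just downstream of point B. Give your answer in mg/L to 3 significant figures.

After input A: C = (110·0.852 + 18.4·12.1) / 128.4 = 2.464 mg/L.
After input B: C = (128.4·2.464 + 0.256·0.43) / 128.7 = 2.46 mg/L.

2.46 mg/L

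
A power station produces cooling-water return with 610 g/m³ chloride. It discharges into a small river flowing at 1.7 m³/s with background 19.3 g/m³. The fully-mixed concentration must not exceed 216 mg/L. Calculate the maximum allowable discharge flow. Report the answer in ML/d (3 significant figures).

Mass balance at complete mixing: C_std·(Q_w + Q_r) = Q_w·C_e + Q_r·C_b.
Rearranging, Q_w = Q_r·(C_std − C_b)/(C_e − C_std) = 1.7·(216 − 19.3) / (610 − 216) = 0.8487 m³/s.
= 73.33 ML/d.

73.3 ML/d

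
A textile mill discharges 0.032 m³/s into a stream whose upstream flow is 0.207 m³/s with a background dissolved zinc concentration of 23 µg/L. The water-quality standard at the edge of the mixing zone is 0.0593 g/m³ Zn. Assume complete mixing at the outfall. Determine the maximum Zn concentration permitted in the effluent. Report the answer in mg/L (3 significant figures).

0.294 mg/L

23 µg/L = 0.023 mg/L.
Mass balance: 0.0593·0.239 = 0.032·Cₑ + 0.207·0.023.
Cₑ = (0.01417 − 0.004761) / 0.032 = 0.2941 mg/L.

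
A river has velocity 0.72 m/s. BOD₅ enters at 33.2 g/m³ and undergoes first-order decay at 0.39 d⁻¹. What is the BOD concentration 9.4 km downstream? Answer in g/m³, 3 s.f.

31.3 g/m³

Travel time t = 9.4 km / 0.72 m/s = 9400/0.72 = 1.306e+04 s = 0.1511 d.
First-order decay: C = 33.2·exp(−0.39·0.1511) = 33.2·0.9428 = 31.3 g/m³.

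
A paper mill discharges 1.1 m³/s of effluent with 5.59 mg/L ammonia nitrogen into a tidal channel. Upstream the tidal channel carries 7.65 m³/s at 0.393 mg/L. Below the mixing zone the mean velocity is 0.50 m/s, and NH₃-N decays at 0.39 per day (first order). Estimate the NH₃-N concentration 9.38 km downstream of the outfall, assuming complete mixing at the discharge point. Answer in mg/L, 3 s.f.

0.961 mg/L

After complete mixing, C₀ = (1.1·5.59 + 7.65·0.393) / 8.75 = 1.046 mg/L.
Travel time t = 9380 m / 0.50 m/s = 1.876e+04 s = 0.2171 d.
C = 1.046·exp(−0.39·0.2171) = 1.046·0.9188 = 0.9614 mg/L.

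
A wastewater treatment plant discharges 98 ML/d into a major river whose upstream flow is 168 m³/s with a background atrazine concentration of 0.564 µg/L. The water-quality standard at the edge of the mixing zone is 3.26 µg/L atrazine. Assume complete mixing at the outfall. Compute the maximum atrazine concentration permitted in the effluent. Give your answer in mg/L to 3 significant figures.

0.403 mg/L

98 ML/d = 1.134 m³/s.
0.564 µg/L = 0.000564 mg/L.
3.26 µg/L = 0.00326 mg/L.
Mass balance: 0.00326·169.1 = 1.134·Cₑ + 168·0.000564.
Cₑ = (0.5514 − 0.09475) / 1.134 = 0.4026 mg/L.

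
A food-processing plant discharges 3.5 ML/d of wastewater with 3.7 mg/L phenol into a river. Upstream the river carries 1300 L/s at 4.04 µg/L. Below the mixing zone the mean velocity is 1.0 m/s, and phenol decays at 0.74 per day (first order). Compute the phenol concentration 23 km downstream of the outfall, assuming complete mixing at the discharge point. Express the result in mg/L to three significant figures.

0.0950 mg/L

3.5 ML/d = 0.04051 m³/s.
1300 L/s = 1.3 m³/s.
4.04 µg/L = 0.00404 mg/L.
After complete mixing, C₀ = (0.04051·3.7 + 1.3·0.00404) / 1.341 = 0.1157 mg/L.
Travel time t = 2.3e+04 m / 1.0 m/s = 2.3e+04 s = 0.2662 d.
C = 0.1157·exp(−0.74·0.2662) = 0.1157·0.8212 = 0.09504 mg/L.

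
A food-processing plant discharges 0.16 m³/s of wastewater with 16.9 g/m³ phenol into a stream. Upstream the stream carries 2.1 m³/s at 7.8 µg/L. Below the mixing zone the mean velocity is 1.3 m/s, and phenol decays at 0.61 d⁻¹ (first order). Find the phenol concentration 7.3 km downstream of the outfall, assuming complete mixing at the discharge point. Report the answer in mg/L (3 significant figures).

7.8 µg/L = 0.0078 mg/L.
After complete mixing, C₀ = (0.16·16.9 + 2.1·0.0078) / 2.26 = 1.204 mg/L.
Travel time t = 7300 m / 1.3 m/s = 5615 s = 0.06499 d.
C = 1.204·exp(−0.61·0.06499) = 1.204·0.9611 = 1.157 mg/L.

1.16 mg/L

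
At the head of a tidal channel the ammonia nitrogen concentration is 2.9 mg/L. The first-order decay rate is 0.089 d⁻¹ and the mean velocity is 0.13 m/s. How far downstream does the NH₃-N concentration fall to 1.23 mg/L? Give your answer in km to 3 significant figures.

108 km

From C = C₀·e^(−kt), t = ln(C₀/C)/k = ln(2.9/1.23)/0.089 = 0.8577/0.089 = 9.637 d.
Distance = v·t = 0.13 m/s × 8.326e+05 s = 1.082e+05 m = 108.2 km.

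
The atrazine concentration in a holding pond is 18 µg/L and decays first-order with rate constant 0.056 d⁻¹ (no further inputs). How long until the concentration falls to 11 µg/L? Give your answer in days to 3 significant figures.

8.79 d

t = ln(C₀/C)/k = ln(18/11)/0.056 = 0.4925/0.056 = 8.794 d.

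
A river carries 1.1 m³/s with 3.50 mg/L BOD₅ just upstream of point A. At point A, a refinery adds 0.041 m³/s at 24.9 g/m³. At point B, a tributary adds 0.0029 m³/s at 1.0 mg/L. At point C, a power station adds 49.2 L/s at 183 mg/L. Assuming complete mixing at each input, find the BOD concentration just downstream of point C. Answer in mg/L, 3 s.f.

11.6 mg/L

After input A: C = (1.1·3.5 + 0.041·24.9) / 1.141 = 4.269 mg/L.
After input B: C = (1.141·4.269 + 0.0029·1) / 1.144 = 4.261 mg/L.
49.2 L/s = 0.0492 m³/s.
After input C: C = (1.144·4.261 + 0.0492·183) / 1.193 = 11.63 mg/L.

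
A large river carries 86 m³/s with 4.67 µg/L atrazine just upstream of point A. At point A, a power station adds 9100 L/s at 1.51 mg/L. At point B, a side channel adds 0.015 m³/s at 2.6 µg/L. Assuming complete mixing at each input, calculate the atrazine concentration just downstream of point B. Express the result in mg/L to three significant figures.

0.149 mg/L

4.67 µg/L = 0.00467 mg/L.
9100 L/s = 9.1 m³/s.
After input A: C = (86·0.00467 + 9.1·1.51) / 95.1 = 0.1487 mg/L.
2.6 µg/L = 0.0026 mg/L.
After input B: C = (95.1·0.1487 + 0.015·0.0026) / 95.11 = 0.1487 mg/L.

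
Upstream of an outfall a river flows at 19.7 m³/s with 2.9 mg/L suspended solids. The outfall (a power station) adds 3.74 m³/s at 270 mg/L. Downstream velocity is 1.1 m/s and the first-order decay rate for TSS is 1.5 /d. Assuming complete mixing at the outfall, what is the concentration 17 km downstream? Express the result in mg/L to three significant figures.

After complete mixing, C₀ = (3.74·270 + 19.7·2.9) / 23.44 = 45.52 mg/L.
Travel time t = 1.7e+04 m / 1.1 m/s = 1.545e+04 s = 0.1789 d.
C = 45.52·exp(−1.5·0.1789) = 45.52·0.7647 = 34.81 mg/L.

34.8 mg/L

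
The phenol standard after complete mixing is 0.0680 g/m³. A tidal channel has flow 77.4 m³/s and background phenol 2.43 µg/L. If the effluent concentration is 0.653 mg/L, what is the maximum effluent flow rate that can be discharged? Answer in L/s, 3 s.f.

2.43 µg/L = 0.00243 mg/L.
Mass balance at complete mixing: C_std·(Q_w + Q_r) = Q_w·C_e + Q_r·C_b.
Rearranging, Q_w = Q_r·(C_std − C_b)/(C_e − C_std) = 77.4·(0.068 − 0.00243) / (0.653 − 0.068) = 8.675 m³/s.
= 8675 L/s.

8680 L/s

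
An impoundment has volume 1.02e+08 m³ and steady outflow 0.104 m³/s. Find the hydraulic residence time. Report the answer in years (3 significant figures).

Q = 0.104 m³/s × 3.156e+07 s/yr = 3.282e+06 m³/yr.
Hydraulic residence time τ = V/Q = 1.02e+08/3.282e+06 = 31.08 yr.

31.1 yr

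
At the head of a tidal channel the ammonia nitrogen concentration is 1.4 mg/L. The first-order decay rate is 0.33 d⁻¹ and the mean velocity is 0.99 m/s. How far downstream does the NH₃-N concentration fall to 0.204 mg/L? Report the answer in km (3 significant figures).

From C = C₀·e^(−kt), t = ln(C₀/C)/k = ln(1.4/0.204)/0.33 = 1.926/0.33 = 5.837 d.
Distance = v·t = 0.99 m/s × 5.043e+05 s = 4.992e+05 m = 499.2 km.

499 km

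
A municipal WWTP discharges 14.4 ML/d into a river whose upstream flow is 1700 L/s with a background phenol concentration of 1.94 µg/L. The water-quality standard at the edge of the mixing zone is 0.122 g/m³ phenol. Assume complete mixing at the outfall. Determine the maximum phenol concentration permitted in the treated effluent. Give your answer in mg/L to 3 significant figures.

1.35 mg/L

14.4 ML/d = 0.1667 m³/s.
1700 L/s = 1.7 m³/s.
1.94 µg/L = 0.00194 mg/L.
Mass balance: 0.122·1.867 = 0.1667·Cₑ + 1.7·0.00194.
Cₑ = (0.2277 − 0.003298) / 0.1667 = 1.347 mg/L.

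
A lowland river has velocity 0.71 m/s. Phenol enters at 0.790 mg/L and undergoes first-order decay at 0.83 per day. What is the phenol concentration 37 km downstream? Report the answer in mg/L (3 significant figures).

Travel time t = 37 km / 0.71 m/s = 3.7e+04/0.71 = 5.211e+04 s = 0.6032 d.
First-order decay: C = 0.790·exp(−0.83·0.6032) = 0.790·0.6062 = 0.4789 mg/L.

0.479 mg/L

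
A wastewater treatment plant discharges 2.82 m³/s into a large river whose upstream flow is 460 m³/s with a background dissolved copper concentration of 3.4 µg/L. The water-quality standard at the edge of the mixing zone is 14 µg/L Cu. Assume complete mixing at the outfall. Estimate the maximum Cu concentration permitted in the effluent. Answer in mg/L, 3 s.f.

3.4 µg/L = 0.0034 mg/L.
14 µg/L = 0.014 mg/L.
Mass balance: 0.014·462.8 = 2.82·Cₑ + 460·0.0034.
Cₑ = (6.479 − 1.564) / 2.82 = 1.743 mg/L.

1.74 mg/L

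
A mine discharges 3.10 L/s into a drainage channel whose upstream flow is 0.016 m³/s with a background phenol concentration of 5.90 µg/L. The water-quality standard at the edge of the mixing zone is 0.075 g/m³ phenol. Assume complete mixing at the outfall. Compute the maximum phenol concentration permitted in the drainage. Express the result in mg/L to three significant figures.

3.10 L/s = 0.0031 m³/s.
5.90 µg/L = 0.0059 mg/L.
Mass balance: 0.075·0.0191 = 0.0031·Cₑ + 0.016·0.0059.
Cₑ = (0.001432 − 9.44e-05) / 0.0031 = 0.4316 mg/L.

0.432 mg/L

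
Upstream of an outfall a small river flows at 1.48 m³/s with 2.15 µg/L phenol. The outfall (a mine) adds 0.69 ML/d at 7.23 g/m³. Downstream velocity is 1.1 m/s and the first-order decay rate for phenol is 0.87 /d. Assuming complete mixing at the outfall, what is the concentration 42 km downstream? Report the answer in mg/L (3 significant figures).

0.0279 mg/L

0.69 ML/d = 0.007986 m³/s.
2.15 µg/L = 0.00215 mg/L.
After complete mixing, C₀ = (0.007986·7.23 + 1.48·0.00215) / 1.488 = 0.04094 mg/L.
Travel time t = 4.2e+04 m / 1.1 m/s = 3.818e+04 s = 0.4419 d.
C = 0.04094·exp(−0.87·0.4419) = 0.04094·0.6808 = 0.02787 mg/L.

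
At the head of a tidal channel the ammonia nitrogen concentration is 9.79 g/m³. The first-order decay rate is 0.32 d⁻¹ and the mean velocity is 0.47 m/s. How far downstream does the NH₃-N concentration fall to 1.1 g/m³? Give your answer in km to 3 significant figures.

From C = C₀·e^(−kt), t = ln(C₀/C)/k = ln(9.79/1.1)/0.32 = 2.186/0.32 = 6.831 d.
Distance = v·t = 0.47 m/s × 5.902e+05 s = 2.774e+05 m = 277.4 km.

277 km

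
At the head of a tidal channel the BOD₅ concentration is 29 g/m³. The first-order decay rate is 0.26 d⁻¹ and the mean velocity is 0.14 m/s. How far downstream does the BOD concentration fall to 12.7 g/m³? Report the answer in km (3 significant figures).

From C = C₀·e^(−kt), t = ln(C₀/C)/k = ln(29/12.7)/0.26 = 0.8257/0.26 = 3.176 d.
Distance = v·t = 0.14 m/s × 2.744e+05 s = 3.841e+04 m = 38.41 km.

38.4 km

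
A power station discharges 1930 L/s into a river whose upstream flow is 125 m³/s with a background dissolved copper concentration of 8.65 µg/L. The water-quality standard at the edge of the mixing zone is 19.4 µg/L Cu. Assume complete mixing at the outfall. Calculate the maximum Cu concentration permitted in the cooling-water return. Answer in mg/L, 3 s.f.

0.716 mg/L

1930 L/s = 1.93 m³/s.
8.65 µg/L = 0.00865 mg/L.
19.4 µg/L = 0.0194 mg/L.
Mass balance: 0.0194·126.9 = 1.93·Cₑ + 125·0.00865.
Cₑ = (2.462 − 1.081) / 1.93 = 0.7156 mg/L.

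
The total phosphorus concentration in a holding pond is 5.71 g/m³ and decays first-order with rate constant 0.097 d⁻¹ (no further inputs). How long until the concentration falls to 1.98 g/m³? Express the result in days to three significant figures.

t = ln(C₀/C)/k = ln(5.71/1.98)/0.097 = 1.059/0.097 = 10.92 d.

10.9 d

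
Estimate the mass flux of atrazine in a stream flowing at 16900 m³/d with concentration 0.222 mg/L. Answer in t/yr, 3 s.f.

1.37 t/yr

16900 m³/d = 0.1956 m³/s.
Mass flux = Q·C = 0.1956 m³/s × 0.222 g/m³ = 0.04342 g/s.
= 0.04342 g/s × 31.56 = 1.37 t/yr.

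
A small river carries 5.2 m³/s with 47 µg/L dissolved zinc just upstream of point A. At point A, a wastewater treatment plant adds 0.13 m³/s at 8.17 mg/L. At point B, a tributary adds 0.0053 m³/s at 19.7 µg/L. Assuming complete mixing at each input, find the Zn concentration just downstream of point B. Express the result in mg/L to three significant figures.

0.245 mg/L

47 µg/L = 0.047 mg/L.
After input A: C = (5.2·0.047 + 0.13·8.17) / 5.33 = 0.2451 mg/L.
19.7 µg/L = 0.0197 mg/L.
After input B: C = (5.33·0.2451 + 0.0053·0.0197) / 5.335 = 0.2449 mg/L.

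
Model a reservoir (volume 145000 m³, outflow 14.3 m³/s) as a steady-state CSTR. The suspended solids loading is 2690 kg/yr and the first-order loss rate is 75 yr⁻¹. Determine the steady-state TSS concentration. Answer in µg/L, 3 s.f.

5.82 µg/L

Outflow Q = 14.3 m³/s × 3.156e+07 s/yr = 4.513e+08 m³/yr.
Steady-state CSTR mass balance: W = Q·C + k·V·C, so C = W/(Q + kV).
Q + kV = 4.513e+08 + 75·145000 = 4.621e+08 m³/yr.
C = 2690/4.621e+08 = 5.821e-06 kg/m³ = 0.005821 mg/L = 5.821 µg/L.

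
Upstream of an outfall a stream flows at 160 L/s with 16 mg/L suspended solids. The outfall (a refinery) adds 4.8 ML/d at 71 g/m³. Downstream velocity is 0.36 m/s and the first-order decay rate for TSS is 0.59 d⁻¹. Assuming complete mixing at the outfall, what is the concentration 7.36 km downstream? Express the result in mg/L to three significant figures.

26.2 mg/L

4.8 ML/d = 0.05556 m³/s.
160 L/s = 0.16 m³/s.
After complete mixing, C₀ = (0.05556·71 + 0.16·16) / 0.2156 = 30.18 mg/L.
Travel time t = 7360 m / 0.36 m/s = 2.044e+04 s = 0.2366 d.
C = 30.18·exp(−0.59·0.2366) = 30.18·0.8697 = 26.24 mg/L.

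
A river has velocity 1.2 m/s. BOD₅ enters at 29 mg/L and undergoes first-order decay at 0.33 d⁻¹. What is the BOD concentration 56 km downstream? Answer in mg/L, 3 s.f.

Travel time t = 56 km / 1.2 m/s = 5.6e+04/1.2 = 4.667e+04 s = 0.5401 d.
First-order decay: C = 29·exp(−0.33·0.5401) = 29·0.8367 = 24.27 mg/L.

24.3 mg/L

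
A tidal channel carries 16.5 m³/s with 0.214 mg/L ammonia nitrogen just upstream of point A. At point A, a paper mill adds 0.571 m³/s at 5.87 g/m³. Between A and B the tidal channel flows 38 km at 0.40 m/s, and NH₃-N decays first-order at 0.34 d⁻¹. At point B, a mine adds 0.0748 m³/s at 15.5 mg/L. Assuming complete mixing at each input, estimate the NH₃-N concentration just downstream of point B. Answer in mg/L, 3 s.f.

0.344 mg/L

After input A: C = (16.5·0.214 + 0.571·5.87) / 17.07 = 0.4032 mg/L.
Over the 38 km reach to input B (t = 9.5e+04 s = 1.1 d), decay gives C = 0.4032·exp(−0.34·1.1) = 0.2774 mg/L.
After input B: C = (17.07·0.2774 + 0.0748·15.5) / 17.15 = 0.3438 mg/L.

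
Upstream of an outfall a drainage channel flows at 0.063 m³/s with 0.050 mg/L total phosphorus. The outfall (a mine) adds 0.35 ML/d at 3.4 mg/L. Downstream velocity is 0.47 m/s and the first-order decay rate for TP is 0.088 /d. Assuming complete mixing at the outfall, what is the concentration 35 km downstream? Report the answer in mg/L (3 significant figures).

0.234 mg/L

0.35 ML/d = 0.004051 m³/s.
After complete mixing, C₀ = (0.004051·3.4 + 0.063·0.05) / 0.06705 = 0.2524 mg/L.
Travel time t = 3.5e+04 m / 0.47 m/s = 7.447e+04 s = 0.8619 d.
C = 0.2524·exp(−0.088·0.8619) = 0.2524·0.927 = 0.234 mg/L.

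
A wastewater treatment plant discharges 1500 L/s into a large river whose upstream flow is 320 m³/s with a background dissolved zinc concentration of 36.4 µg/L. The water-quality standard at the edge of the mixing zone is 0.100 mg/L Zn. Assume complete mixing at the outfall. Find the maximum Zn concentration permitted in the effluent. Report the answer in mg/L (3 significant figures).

1500 L/s = 1.5 m³/s.
36.4 µg/L = 0.0364 mg/L.
Mass balance: 0.1·321.5 = 1.5·Cₑ + 320·0.0364.
Cₑ = (32.15 − 11.65) / 1.5 = 13.67 mg/L.

13.7 mg/L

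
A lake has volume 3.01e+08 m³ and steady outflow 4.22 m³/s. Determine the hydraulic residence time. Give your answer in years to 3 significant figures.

2.26 yr

Q = 4.22 m³/s × 3.156e+07 s/yr = 1.332e+08 m³/yr.
Hydraulic residence time τ = V/Q = 3.01e+08/1.332e+08 = 2.26 yr.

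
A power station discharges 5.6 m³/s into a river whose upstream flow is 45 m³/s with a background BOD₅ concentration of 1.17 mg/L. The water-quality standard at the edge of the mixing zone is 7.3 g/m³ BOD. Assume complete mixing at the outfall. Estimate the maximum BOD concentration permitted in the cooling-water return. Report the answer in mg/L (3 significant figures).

56.6 mg/L

Mass balance: 7.3·50.6 = 5.6·Cₑ + 45·1.17.
Cₑ = (369.4 − 52.65) / 5.6 = 56.56 mg/L.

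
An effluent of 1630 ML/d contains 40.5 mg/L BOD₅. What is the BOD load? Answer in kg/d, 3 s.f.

1630 ML/d = 18.87 m³/s.
Mass flux = Q·C = 18.87 m³/s × 40.5 g/m³ = 764.1 g/s.
= 764.1 g/s × 86.4 = 6.602e+04 kg/d.

66000 kg/d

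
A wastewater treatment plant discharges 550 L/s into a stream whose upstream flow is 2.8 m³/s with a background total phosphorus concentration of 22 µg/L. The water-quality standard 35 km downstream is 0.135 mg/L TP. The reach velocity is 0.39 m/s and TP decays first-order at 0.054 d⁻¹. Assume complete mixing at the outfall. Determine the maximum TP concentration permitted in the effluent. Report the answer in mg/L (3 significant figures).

0.758 mg/L

550 L/s = 0.55 m³/s.
22 µg/L = 0.022 mg/L.
Travel time to the compliance point: t = 3.5e+04/0.39 = 8.974e+04 s = 1.039 d; decay factor exp(−0.054·1.039) = 0.9455.
So the concentration just after mixing may be at most 0.135/0.9455 = 0.1428 mg/L.
Mass balance: 0.1428·3.35 = 0.55·Cₑ + 2.8·0.022.
Cₑ = (0.4783 − 0.0616) / 0.55 = 0.7577 mg/L.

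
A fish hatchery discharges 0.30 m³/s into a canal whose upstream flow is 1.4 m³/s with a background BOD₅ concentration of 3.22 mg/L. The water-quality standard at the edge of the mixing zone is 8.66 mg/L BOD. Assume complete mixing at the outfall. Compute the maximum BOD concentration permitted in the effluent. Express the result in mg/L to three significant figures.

Mass balance: 8.66·1.7 = 0.3·Cₑ + 1.4·3.22.
Cₑ = (14.72 − 4.508) / 0.3 = 34.05 mg/L.

34.0 mg/L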